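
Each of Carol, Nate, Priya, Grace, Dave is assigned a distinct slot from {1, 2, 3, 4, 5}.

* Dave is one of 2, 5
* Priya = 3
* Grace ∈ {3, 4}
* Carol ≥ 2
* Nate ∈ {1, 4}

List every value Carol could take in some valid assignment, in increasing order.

Priya's domain is down to {3}, so Priya = 3. Remove 3 from Carol, Grace.
That leaves Grace = 4. Eliminate 4 elsewhere: Carol, Nate.
Nate must be 1 (only option left).
No further eliminations apply; Carol can still be any of 2, 5.

2, 5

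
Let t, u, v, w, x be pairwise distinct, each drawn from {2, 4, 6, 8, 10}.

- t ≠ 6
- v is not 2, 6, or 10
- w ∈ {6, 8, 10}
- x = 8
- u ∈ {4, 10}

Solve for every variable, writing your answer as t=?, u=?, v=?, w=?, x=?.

x must be 8 (only option left). Remove 8 from t, v, w.
v must be 4 (only option left). So t, u can't be 4.
u has just one choice, so u = 10. Strike 10 from t, w.
That leaves w = 6.
t must be 2 (only option left).

t=2, u=10, v=4, w=6, x=8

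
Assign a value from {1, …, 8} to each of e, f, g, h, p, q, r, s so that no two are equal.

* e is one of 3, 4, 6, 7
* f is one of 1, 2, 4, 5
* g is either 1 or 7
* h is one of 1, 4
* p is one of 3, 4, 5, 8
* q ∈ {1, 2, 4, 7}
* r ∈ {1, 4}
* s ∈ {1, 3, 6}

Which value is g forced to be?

The 8 variables together cover exactly {1, 2, 3, 4, 5, 6, 7, 8} — 8 values for 8 variables — and 8 appears only in p's list, so p = 8.
The 7 still-open variables draw from only 7 values {1, 2, 3, 4, 5, 6, 7}, so each is used; only f can be 5, hence f = 5.
Among the 6 still-open variables, 2 fits only q (and all 6 values in {1, 2, 3, 4, 6, 7} must be used), so q = 2.
h and r share exactly the 2 values {1, 4}; by pigeonhole those values go to them, so strike 1, 4 from e, g, s.
So g = 7.

7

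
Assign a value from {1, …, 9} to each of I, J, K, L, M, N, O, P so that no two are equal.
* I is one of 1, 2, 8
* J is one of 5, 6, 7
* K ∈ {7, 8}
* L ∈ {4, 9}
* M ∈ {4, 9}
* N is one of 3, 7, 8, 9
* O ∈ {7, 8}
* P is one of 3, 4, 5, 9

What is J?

6

K and O share exactly the 2 values {7, 8}; by pigeonhole those values go to them, so strike 7, 8 from I, J, N.
L and M between them cover only {4, 9} — a naked pair. Remove those values from N, P.
N must be 3 (only option left). So P can't be 3.
P has just one choice, so P = 5. Eliminate 5 elsewhere: J.
So J = 6.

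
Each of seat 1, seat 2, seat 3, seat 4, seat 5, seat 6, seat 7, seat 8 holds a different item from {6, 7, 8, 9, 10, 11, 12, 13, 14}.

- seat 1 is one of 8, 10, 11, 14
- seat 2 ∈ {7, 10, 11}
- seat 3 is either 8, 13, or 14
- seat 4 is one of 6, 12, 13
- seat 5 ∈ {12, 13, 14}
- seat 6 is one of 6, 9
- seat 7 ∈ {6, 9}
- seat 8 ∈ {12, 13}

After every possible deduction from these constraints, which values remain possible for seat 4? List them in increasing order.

12, 13

The 2 variables seat 6 and seat 7 are confined to {6, 9}, which locks those values in; drop them from seat 4.
The 2 variables seat 4 and seat 8 are confined to {12, 13}, which locks those values in; drop them from seat 3, seat 5.
seat 5 must be 14 (only option left). Eliminate 14 elsewhere: seat 1, seat 3.
That leaves seat 3 = 8. Eliminate 8 elsewhere: seat 1.
No further eliminations apply; seat 4 can still be any of 12, 13.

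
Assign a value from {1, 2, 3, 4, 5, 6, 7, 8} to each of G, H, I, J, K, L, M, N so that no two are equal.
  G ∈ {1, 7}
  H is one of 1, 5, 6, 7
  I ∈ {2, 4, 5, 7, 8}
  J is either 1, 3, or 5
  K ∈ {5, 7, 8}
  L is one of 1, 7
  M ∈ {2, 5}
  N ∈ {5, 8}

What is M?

2

Among the 8 variables, 3 fits only J (and all 8 values in {1, 2, 3, 4, 5, 6, 7, 8} must be used), so J = 3.
Among the 7 still-open variables, 4 fits only I (and all 7 values in {1, 2, 4, 5, 6, 7, 8} must be used), so I = 4.
The 6 still-open variables draw from only 6 values {1, 2, 5, 6, 7, 8}, so each is used; only M can be 2, hence M = 2.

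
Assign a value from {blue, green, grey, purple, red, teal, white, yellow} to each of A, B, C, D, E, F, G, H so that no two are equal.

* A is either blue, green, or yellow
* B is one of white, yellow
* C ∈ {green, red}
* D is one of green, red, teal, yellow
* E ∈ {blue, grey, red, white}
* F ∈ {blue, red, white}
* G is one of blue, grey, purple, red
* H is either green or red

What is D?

Among the 8 variables, purple fits only G (and all 8 values in {blue, green, grey, purple, red, teal, white, yellow} must be used), so G = purple.
Among the 7 still-open variables, grey fits only E (and all 7 values in {blue, green, grey, red, teal, white, yellow} must be used), so E = grey.
The 6 still-open variables draw from only 6 values {blue, green, red, teal, white, yellow}, so each is used; only D can be teal, hence D = teal.

teal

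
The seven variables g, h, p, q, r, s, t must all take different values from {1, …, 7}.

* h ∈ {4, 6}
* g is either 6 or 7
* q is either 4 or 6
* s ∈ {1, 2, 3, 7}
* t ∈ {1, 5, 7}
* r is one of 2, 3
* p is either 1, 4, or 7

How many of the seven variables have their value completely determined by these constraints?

3

The 7 variables draw from only 7 values {1, 2, 3, 4, 5, 6, 7}, so each is used; only t can be 5, hence t = 5.
h and q between them cover only {4, 6} — a naked pair. Remove those values from g, p.
g's domain is down to {7}, so g = 7. Remove 7 from p, s.
p must be 1 (only option left). Remove 1 from s.
Determined: g=7, p=1, t=5. The other variables each still have more than one consistent value. That makes 3.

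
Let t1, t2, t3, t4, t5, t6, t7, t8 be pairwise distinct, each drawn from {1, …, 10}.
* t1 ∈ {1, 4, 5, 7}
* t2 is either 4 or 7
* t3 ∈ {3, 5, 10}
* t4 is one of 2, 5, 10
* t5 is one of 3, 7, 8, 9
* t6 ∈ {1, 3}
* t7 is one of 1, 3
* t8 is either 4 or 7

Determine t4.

2

The 2 variables t2 and t8 are confined to {4, 7}, which locks those values in; drop them from t1, t5.
The 2 variables t6 and t7 are confined to {1, 3}, which locks those values in; drop them from t1, t3, t5.
That leaves t1 = 5. So t3, t4 can't be 5.
t3 has just one choice, so t3 = 10. So t4 can't be 10.
So t4 = 2.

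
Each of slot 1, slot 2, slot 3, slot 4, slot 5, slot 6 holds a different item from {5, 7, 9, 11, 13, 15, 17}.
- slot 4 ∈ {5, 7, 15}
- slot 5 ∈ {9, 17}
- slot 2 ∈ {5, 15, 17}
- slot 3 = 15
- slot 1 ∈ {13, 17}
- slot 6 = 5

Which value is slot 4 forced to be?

7

slot 3's domain is down to {15}, so slot 3 = 15. Remove 15 from slot 2, slot 4.
slot 6's domain is down to {5}, so slot 6 = 5. Eliminate 5 elsewhere: slot 2, slot 4.
So slot 4 = 7.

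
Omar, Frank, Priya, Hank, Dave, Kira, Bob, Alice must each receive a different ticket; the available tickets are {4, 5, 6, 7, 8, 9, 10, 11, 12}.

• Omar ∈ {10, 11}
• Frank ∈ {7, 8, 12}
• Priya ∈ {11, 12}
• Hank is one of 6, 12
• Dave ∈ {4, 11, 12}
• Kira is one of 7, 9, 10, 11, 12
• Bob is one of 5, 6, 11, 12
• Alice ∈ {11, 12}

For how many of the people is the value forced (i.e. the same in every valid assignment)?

Priya and Alice share exactly the 2 values {11, 12}; by pigeonhole those values go to them, so strike 11, 12 from Omar, Frank, Hank, Dave, Kira, Bob.
That leaves Omar = 10. Remove 10 from Kira.
Hank must be 6 (only option left). Eliminate 6 elsewhere: Bob.
Dave's domain is down to {4}, so Dave = 4.
Bob has just one choice, so Bob = 5.
Determined: Omar=10, Hank=6, Dave=4, Bob=5. The other people each still have more than one consistent value. That makes 4.

4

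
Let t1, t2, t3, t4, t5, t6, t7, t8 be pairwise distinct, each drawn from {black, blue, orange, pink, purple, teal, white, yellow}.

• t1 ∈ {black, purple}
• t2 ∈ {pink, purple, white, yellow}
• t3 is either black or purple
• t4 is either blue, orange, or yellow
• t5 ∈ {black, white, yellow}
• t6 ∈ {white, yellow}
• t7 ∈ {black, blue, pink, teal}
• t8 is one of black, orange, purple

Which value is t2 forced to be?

The 8 variables together cover exactly {black, blue, orange, pink, purple, teal, white, yellow} — 8 values for 8 variables — and teal appears only in t7's list, so t7 = teal.
Among the 7 still-open variables, blue fits only t4 (and all 7 values in {black, blue, orange, pink, purple, white, yellow} must be used), so t4 = blue.
The 6 still-open variables draw from only 6 values {black, orange, pink, purple, white, yellow}, so each is used; only t8 can be orange, hence t8 = orange.
The 5 still-open variables draw from only 5 values {black, pink, purple, white, yellow}, so each is used; only t2 can be pink, hence t2 = pink.

pink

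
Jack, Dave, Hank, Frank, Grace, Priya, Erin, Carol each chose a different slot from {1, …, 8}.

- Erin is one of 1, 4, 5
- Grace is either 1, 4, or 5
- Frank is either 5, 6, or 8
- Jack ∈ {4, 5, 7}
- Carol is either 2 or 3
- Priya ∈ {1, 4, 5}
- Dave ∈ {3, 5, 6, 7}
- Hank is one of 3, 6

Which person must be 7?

Jack

The 8 variables draw from only 8 values {1, 2, 3, 4, 5, 6, 7, 8}, so each is used; only Carol can be 2, hence Carol = 2.
Among the 7 still-open variables, 8 fits only Frank (and all 7 values in {1, 3, 4, 5, 6, 7, 8} must be used), so Frank = 8.
Grace, Priya, Erin between them cover only {1, 4, 5} — a naked triple. Remove those values from Jack, Dave.
So 7 goes to Jack.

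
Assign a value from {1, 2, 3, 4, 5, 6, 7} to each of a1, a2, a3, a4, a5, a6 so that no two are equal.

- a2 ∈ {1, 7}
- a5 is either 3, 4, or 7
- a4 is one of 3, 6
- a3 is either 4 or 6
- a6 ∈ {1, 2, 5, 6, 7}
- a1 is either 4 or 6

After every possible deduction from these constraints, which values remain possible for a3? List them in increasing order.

a1 and a3 share exactly the 2 values {4, 6}; by pigeonhole those values go to them, so strike 4, 6 from a4, a5, a6.
a4 has just one choice, so a4 = 3. Remove 3 from a5.
That leaves a5 = 7. Strike 7 from a2, a6.
a2 must be 1 (only option left). So a6 can't be 1.
No further eliminations apply; a3 can still be any of 4, 6.

4, 6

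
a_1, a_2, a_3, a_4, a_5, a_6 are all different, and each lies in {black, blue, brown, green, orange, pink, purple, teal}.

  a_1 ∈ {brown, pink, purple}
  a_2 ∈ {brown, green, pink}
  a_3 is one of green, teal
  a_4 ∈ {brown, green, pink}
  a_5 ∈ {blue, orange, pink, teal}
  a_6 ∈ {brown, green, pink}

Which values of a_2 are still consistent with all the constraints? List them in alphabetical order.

brown, green, pink

The 3 variables a_2, a_4, a_6 are confined to {brown, green, pink}, which locks those values in; drop them from a_1, a_3, a_5.
a_1 has just one choice, so a_1 = purple.
That leaves a_3 = teal. Eliminate teal elsewhere: a_5.
No further eliminations apply; a_2 can still be any of brown, green, pink.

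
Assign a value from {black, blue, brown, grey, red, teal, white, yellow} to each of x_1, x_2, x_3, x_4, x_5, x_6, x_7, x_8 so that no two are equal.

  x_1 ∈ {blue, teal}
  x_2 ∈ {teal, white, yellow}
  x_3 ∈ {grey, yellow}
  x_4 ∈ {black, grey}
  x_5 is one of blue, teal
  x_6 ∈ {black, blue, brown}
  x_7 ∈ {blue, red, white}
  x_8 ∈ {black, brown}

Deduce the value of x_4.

The 8 variables together cover exactly {black, blue, brown, grey, red, teal, white, yellow} — 8 values for 8 variables — and red appears only in x_7's list, so x_7 = red.
Among the 7 still-open variables, white fits only x_2 (and all 7 values in {black, blue, brown, grey, teal, white, yellow} must be used), so x_2 = white.
The 6 still-open variables draw from only 6 values {black, blue, brown, grey, teal, yellow}, so each is used; only x_3 can be yellow, hence x_3 = yellow.
The 5 still-open variables together cover exactly {black, blue, brown, grey, teal} — 5 values for 5 variables — and grey appears only in x_4's list, so x_4 = grey.

grey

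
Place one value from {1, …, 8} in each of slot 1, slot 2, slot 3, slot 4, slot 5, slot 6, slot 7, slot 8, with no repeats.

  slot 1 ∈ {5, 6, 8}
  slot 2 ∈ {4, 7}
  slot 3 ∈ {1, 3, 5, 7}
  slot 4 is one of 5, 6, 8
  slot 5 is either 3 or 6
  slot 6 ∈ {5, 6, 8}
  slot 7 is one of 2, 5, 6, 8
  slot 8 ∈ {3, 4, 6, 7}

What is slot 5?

3

The 8 variables draw from only 8 values {1, 2, 3, 4, 5, 6, 7, 8}, so each is used; only slot 3 can be 1, hence slot 3 = 1.
The 7 still-open variables draw from only 7 values {2, 3, 4, 5, 6, 7, 8}, so each is used; only slot 7 can be 2, hence slot 7 = 2.
slot 1, slot 4, slot 6 between them cover only {5, 6, 8} — a naked triple. Remove those values from slot 5, slot 8.
So slot 5 = 3.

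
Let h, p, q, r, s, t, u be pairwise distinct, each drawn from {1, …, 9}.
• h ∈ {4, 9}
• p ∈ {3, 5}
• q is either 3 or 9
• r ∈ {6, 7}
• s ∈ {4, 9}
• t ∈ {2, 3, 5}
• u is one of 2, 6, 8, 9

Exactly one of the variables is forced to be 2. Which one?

t

h and s share exactly the 2 values {4, 9}; by pigeonhole those values go to them, so strike 4, 9 from q, u.
q's domain is down to {3}, so q = 3. So p, t can't be 3.
p must be 5 (only option left). Eliminate 5 elsewhere: t.
So 2 goes to t.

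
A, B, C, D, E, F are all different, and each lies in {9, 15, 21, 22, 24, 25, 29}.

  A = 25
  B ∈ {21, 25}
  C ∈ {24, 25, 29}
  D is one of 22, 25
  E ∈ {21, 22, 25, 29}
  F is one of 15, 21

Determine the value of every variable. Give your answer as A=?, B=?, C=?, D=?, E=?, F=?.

A has just one choice, so A = 25. Strike 25 from B, C, D, E.
B has just one choice, so B = 21. So E, F can't be 21.
D must be 22 (only option left). Strike 22 from E.
E has just one choice, so E = 29. Eliminate 29 elsewhere: C.
F has just one choice, so F = 15.
That leaves C = 24.

A=25, B=21, C=24, D=22, E=29, F=15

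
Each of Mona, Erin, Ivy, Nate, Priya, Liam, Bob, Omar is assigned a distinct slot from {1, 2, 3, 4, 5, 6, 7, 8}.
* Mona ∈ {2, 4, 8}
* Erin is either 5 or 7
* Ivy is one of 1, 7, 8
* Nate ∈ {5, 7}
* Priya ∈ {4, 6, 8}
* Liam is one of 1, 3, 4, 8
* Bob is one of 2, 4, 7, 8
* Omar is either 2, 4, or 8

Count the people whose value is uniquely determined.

The 8 variables together cover exactly {1, 2, 3, 4, 5, 6, 7, 8} — 8 values for 8 variables — and 3 appears only in Liam's list, so Liam = 3.
Among the 7 still-open variables, 1 fits only Ivy (and all 7 values in {1, 2, 4, 5, 6, 7, 8} must be used), so Ivy = 1.
Among the 6 still-open variables, 6 fits only Priya (and all 6 values in {2, 4, 5, 6, 7, 8} must be used), so Priya = 6.
Erin and Nate between them cover only {5, 7} — a naked pair. Remove those values from Bob.
Determined: Ivy=1, Priya=6, Liam=3. The other people each still have more than one consistent value. That makes 3.

3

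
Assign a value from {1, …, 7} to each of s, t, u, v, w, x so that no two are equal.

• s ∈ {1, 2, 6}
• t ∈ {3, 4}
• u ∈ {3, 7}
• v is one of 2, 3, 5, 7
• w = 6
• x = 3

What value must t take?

w's domain is down to {6}, so w = 6. Eliminate 6 elsewhere: s.
x has just one choice, so x = 3. Eliminate 3 elsewhere: t, u, v.
So t = 4.

4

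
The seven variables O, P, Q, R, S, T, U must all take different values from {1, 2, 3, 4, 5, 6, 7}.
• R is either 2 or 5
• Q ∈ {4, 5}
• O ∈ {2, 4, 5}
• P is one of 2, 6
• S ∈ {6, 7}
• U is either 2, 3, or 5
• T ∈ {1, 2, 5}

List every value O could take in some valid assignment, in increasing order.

2, 4, 5

Among the 7 variables, 1 fits only T (and all 7 values in {1, 2, 3, 4, 5, 6, 7} must be used), so T = 1.
The 6 still-open variables together cover exactly {2, 3, 4, 5, 6, 7} — 6 values for 6 variables — and 3 appears only in U's list, so U = 3.
The 5 still-open variables draw from only 5 values {2, 4, 5, 6, 7}, so each is used; only S can be 7, hence S = 7.
Among the 4 still-open variables, 6 fits only P (and all 4 values in {2, 4, 5, 6} must be used), so P = 6.
No further eliminations apply; O can still be any of 2, 4, 5.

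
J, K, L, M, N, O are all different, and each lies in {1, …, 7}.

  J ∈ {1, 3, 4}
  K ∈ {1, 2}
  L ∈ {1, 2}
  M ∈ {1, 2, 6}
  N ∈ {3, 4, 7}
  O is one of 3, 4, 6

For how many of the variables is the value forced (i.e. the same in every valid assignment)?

2

The 6 variables together cover exactly {1, 2, 3, 4, 6, 7} — 6 values for 6 variables — and 7 appears only in N's list, so N = 7.
K and L share exactly the 2 values {1, 2}; by pigeonhole those values go to them, so strike 1, 2 from J, M.
That leaves M = 6. So O can't be 6.
Determined: M=6, N=7. The other variables each still have more than one consistent value. That makes 2.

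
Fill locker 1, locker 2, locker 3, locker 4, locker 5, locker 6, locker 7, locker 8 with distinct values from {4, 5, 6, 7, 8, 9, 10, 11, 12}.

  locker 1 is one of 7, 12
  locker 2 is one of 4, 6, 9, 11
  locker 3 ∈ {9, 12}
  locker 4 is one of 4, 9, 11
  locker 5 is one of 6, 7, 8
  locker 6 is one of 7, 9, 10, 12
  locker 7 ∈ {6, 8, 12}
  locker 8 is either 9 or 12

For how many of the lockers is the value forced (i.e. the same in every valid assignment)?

Among the 8 variables, 10 fits only locker 6 (and all 8 values in {4, 6, 7, 8, 9, 10, 11, 12} must be used), so locker 6 = 10.
The 2 variables locker 3 and locker 8 are confined to {9, 12}, which locks those values in; drop them from locker 1, locker 2, locker 4, locker 7.
locker 1's domain is down to {7}, so locker 1 = 7. Strike 7 from locker 5.
The 2 variables locker 5 and locker 7 are confined to {6, 8}, which locks those values in; drop them from locker 2.
Determined: locker 1=7, locker 6=10. The other lockers each still have more than one consistent value. That makes 2.

2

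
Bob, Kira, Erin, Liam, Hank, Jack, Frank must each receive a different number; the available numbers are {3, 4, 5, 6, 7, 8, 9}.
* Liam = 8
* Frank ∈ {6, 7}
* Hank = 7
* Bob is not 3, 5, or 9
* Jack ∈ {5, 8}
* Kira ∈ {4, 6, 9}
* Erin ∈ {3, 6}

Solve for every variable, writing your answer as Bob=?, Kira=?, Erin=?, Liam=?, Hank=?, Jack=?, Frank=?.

Liam has just one choice, so Liam = 8. Remove 8 from Bob, Jack.
That leaves Hank = 7. Remove 7 from Bob, Frank.
Jack has just one choice, so Jack = 5.
Frank's domain is down to {6}, so Frank = 6. Strike 6 from Bob, Kira, Erin.
Bob must be 4 (only option left). So Kira can't be 4.
Kira has just one choice, so Kira = 9.
Erin's domain is down to {3}, so Erin = 3.

Bob=4, Kira=9, Erin=3, Liam=8, Hank=7, Jack=5, Frank=6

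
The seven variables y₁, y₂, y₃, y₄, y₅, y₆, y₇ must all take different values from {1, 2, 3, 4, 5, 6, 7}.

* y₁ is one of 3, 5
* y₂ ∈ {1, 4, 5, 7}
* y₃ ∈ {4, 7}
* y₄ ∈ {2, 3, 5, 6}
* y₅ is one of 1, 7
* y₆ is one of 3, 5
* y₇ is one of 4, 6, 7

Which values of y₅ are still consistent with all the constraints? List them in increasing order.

The 7 variables draw from only 7 values {1, 2, 3, 4, 5, 6, 7}, so each is used; only y₄ can be 2, hence y₄ = 2.
Among the 6 still-open variables, 6 fits only y₇ (and all 6 values in {1, 3, 4, 5, 6, 7} must be used), so y₇ = 6.
y₁ and y₆ share exactly the 2 values {3, 5}; by pigeonhole those values go to them, so strike 3, 5 from y₂.
No further eliminations apply; y₅ can still be any of 1, 7.

1, 7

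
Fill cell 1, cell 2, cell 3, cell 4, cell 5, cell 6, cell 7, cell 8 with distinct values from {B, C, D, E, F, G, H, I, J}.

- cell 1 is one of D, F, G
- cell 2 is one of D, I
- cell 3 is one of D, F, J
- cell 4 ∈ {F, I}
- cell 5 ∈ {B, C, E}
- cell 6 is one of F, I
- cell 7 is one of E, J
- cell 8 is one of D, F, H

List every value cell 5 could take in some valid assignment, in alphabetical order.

B, C

cell 4 and cell 6 share exactly the 2 values {F, I}; by pigeonhole those values go to them, so strike F, I from cell 1, cell 2, cell 3, cell 8.
That leaves cell 2 = D. Eliminate D elsewhere: cell 1, cell 3, cell 8.
cell 3 must be J (only option left). Strike J from cell 7.
cell 7 must be E (only option left). Strike E from cell 5.
cell 8's domain is down to {H}, so cell 8 = H.
cell 1's domain is down to {G}, so cell 1 = G.
No further eliminations apply; cell 5 can still be any of B, C.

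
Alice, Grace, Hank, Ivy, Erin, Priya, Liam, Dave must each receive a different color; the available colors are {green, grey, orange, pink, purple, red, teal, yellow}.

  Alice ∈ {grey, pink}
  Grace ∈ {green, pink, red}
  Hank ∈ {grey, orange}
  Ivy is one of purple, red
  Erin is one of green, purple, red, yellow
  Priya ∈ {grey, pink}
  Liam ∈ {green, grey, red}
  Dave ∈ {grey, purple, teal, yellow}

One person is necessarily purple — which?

Ivy

The 8 variables draw from only 8 values {green, grey, orange, pink, purple, red, teal, yellow}, so each is used; only Hank can be orange, hence Hank = orange.
Among the 7 still-open variables, teal fits only Dave (and all 7 values in {green, grey, pink, purple, red, teal, yellow} must be used), so Dave = teal.
Among the 6 still-open variables, yellow fits only Erin (and all 6 values in {green, grey, pink, purple, red, yellow} must be used), so Erin = yellow.
The 5 still-open variables together cover exactly {green, grey, pink, purple, red} — 5 values for 5 variables — and purple appears only in Ivy's list, so Ivy = purple.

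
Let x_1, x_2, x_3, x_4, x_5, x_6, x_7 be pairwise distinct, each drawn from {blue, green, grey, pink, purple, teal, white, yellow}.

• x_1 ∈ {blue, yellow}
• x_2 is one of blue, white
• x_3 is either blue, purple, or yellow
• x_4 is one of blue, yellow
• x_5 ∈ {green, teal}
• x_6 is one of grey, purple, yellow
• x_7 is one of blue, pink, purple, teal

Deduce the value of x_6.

x_1 and x_4 share exactly the 2 values {blue, yellow}; by pigeonhole those values go to them, so strike blue, yellow from x_2, x_3, x_6, x_7.
x_2 has just one choice, so x_2 = white.
x_3's domain is down to {purple}, so x_3 = purple. Strike purple from x_6, x_7.
So x_6 = grey.

grey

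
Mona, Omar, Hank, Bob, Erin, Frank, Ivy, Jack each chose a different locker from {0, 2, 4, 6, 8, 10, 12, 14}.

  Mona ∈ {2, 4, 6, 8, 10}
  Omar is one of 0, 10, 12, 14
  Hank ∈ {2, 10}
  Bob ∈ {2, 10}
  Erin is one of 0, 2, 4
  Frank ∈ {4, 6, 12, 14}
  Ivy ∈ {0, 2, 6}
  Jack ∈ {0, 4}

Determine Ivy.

6

The 8 variables draw from only 8 values {0, 2, 4, 6, 8, 10, 12, 14}, so each is used; only Mona can be 8, hence Mona = 8.
Hank and Bob share exactly the 2 values {2, 10}; by pigeonhole those values go to them, so strike 2, 10 from Omar, Erin, Ivy.
The 2 variables Erin and Jack are confined to {0, 4}, which locks those values in; drop them from Omar, Frank, Ivy.
So Ivy = 6.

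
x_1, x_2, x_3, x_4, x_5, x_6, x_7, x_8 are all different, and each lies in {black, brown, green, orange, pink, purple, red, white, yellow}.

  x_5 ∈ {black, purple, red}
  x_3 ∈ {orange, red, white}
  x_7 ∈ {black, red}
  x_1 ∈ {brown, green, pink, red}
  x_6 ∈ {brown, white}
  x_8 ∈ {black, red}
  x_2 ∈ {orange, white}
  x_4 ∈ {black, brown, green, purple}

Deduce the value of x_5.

The 8 variables draw from only 8 values {black, brown, green, orange, pink, purple, red, white}, so each is used; only x_1 can be pink, hence x_1 = pink.
Among the 7 still-open variables, green fits only x_4 (and all 7 values in {black, brown, green, orange, purple, red, white} must be used), so x_4 = green.
The 6 still-open variables draw from only 6 values {black, brown, orange, purple, red, white}, so each is used; only x_6 can be brown, hence x_6 = brown.
The 5 still-open variables draw from only 5 values {black, orange, purple, red, white}, so each is used; only x_5 can be purple, hence x_5 = purple.

purple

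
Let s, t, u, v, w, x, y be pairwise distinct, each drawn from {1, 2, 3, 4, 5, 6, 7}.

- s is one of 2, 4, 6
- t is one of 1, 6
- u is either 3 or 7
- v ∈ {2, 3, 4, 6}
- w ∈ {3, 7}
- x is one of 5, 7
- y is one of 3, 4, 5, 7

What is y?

The 7 variables draw from only 7 values {1, 2, 3, 4, 5, 6, 7}, so each is used; only t can be 1, hence t = 1.
u and w share exactly the 2 values {3, 7}; by pigeonhole those values go to them, so strike 3, 7 from v, x, y.
x's domain is down to {5}, so x = 5. Remove 5 from y.
So y = 4.

4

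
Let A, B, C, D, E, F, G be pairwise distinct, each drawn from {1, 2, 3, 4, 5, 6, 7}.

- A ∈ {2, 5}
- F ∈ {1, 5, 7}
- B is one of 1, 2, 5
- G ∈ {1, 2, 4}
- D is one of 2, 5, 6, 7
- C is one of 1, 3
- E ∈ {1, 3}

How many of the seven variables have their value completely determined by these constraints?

3

Among the 7 variables, 4 fits only G (and all 7 values in {1, 2, 3, 4, 5, 6, 7} must be used), so G = 4.
The 6 still-open variables draw from only 6 values {1, 2, 3, 5, 6, 7}, so each is used; only D can be 6, hence D = 6.
The 5 still-open variables draw from only 5 values {1, 2, 3, 5, 7}, so each is used; only F can be 7, hence F = 7.
C and E between them cover only {1, 3} — a naked pair. Remove those values from B.
Determined: D=6, F=7, G=4. The other variables each still have more than one consistent value. That makes 3.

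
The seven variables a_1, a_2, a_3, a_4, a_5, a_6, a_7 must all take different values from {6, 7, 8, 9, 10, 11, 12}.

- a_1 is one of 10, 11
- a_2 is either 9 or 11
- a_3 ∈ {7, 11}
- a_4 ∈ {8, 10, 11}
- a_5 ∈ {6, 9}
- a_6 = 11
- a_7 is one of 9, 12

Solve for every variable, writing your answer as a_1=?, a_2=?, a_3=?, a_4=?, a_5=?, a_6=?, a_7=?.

a_1=10, a_2=9, a_3=7, a_4=8, a_5=6, a_6=11, a_7=12

a_6 must be 11 (only option left). Strike 11 from a_1, a_2, a_3, a_4.
a_1 has just one choice, so a_1 = 10. Remove 10 from a_4.
a_2 has just one choice, so a_2 = 9. Strike 9 from a_5, a_7.
a_3 must be 7 (only option left).
a_4 has just one choice, so a_4 = 8.
a_5 has just one choice, so a_5 = 6.
a_7 must be 12 (only option left).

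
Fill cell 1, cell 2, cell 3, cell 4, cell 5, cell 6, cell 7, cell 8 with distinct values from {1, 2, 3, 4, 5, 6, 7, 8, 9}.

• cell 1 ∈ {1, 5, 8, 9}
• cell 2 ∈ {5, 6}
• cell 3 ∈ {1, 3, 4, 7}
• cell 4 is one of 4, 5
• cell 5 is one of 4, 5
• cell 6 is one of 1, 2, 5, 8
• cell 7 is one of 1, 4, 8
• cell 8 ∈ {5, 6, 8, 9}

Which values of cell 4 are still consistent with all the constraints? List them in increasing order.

4, 5

The 2 variables cell 4 and cell 5 are confined to {4, 5}, which locks those values in; drop them from cell 1, cell 2, cell 3, cell 6, cell 7, cell 8.
cell 2 has just one choice, so cell 2 = 6. Eliminate 6 elsewhere: cell 8.
cell 1, cell 7, cell 8 between them cover only {1, 8, 9} — a naked triple. Remove those values from cell 3, cell 6.
cell 6 must be 2 (only option left).
No further eliminations apply; cell 4 can still be any of 4, 5.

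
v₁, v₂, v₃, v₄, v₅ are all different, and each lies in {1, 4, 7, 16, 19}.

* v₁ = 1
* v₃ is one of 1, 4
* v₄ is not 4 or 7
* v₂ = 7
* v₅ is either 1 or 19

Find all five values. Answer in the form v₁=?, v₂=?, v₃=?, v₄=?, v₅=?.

v₁ must be 1 (only option left). Remove 1 from v₃, v₄, v₅.
v₂'s domain is down to {7}, so v₂ = 7.
That leaves v₃ = 4.
v₅'s domain is down to {19}, so v₅ = 19. Strike 19 from v₄.
v₄ has just one choice, so v₄ = 16.

v₁=1, v₂=7, v₃=4, v₄=16, v₅=19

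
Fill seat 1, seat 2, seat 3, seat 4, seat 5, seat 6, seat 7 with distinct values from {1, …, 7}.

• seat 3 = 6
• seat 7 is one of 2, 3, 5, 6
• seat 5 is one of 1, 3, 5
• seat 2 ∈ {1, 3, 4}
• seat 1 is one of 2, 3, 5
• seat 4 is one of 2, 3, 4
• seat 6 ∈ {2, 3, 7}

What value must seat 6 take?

seat 3 must be 6 (only option left). Eliminate 6 elsewhere: seat 7.
The 6 still-open variables together cover exactly {1, 2, 3, 4, 5, 7} — 6 values for 6 variables — and 7 appears only in seat 6's list, so seat 6 = 7.

7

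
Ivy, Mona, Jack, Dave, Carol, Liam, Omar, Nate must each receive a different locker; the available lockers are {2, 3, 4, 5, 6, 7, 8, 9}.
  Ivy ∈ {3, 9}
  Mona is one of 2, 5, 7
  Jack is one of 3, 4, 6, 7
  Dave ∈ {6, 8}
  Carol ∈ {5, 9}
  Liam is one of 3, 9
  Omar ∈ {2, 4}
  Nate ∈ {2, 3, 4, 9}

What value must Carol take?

5

The 8 variables together cover exactly {2, 3, 4, 5, 6, 7, 8, 9} — 8 values for 8 variables — and 8 appears only in Dave's list, so Dave = 8.
The 7 still-open variables together cover exactly {2, 3, 4, 5, 6, 7, 9} — 7 values for 7 variables — and 6 appears only in Jack's list, so Jack = 6.
The 6 still-open variables draw from only 6 values {2, 3, 4, 5, 7, 9}, so each is used; only Mona can be 7, hence Mona = 7.
Among the 5 still-open variables, 5 fits only Carol (and all 5 values in {2, 3, 4, 5, 9} must be used), so Carol = 5.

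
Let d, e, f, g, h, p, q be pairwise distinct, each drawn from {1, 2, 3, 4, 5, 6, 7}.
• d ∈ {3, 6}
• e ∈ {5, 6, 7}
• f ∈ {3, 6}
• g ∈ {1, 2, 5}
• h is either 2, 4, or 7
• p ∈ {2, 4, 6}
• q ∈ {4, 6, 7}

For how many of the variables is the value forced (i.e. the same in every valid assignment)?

The 7 variables together cover exactly {1, 2, 3, 4, 5, 6, 7} — 7 values for 7 variables — and 1 appears only in g's list, so g = 1.
The 6 still-open variables draw from only 6 values {2, 3, 4, 5, 6, 7}, so each is used; only e can be 5, hence e = 5.
d and f share exactly the 2 values {3, 6}; by pigeonhole those values go to them, so strike 3, 6 from p, q.
Determined: e=5, g=1. The other variables each still have more than one consistent value. That makes 2.

2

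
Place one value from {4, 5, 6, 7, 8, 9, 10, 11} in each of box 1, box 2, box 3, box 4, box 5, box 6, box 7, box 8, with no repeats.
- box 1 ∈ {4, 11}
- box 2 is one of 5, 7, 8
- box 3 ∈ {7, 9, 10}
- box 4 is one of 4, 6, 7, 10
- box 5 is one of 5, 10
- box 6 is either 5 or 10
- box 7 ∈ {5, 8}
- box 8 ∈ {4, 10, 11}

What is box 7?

The 8 variables draw from only 8 values {4, 5, 6, 7, 8, 9, 10, 11}, so each is used; only box 4 can be 6, hence box 4 = 6.
The 7 still-open variables draw from only 7 values {4, 5, 7, 8, 9, 10, 11}, so each is used; only box 3 can be 9, hence box 3 = 9.
Among the 6 still-open variables, 7 fits only box 2 (and all 6 values in {4, 5, 7, 8, 10, 11} must be used), so box 2 = 7.
The 5 still-open variables draw from only 5 values {4, 5, 8, 10, 11}, so each is used; only box 7 can be 8, hence box 7 = 8.

8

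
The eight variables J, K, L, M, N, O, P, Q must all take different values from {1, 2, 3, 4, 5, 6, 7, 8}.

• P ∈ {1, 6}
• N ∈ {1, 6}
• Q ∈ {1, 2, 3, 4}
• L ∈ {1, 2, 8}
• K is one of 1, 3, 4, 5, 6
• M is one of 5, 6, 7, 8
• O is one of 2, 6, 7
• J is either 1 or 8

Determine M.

5

N and P between them cover only {1, 6} — a naked pair. Remove those values from J, K, L, M, O, Q.
J has just one choice, so J = 8. So L, M can't be 8.
L's domain is down to {2}, so L = 2. Strike 2 from O, Q.
O has just one choice, so O = 7. Eliminate 7 elsewhere: M.
So M = 5.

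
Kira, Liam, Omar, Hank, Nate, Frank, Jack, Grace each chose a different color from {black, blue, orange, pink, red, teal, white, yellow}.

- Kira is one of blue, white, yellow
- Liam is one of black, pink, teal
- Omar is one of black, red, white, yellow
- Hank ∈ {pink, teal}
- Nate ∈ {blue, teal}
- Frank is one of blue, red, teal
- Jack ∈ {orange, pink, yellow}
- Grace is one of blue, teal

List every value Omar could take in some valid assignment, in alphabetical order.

Among the 8 variables, orange fits only Jack (and all 8 values in {black, blue, orange, pink, red, teal, white, yellow} must be used), so Jack = orange.
Nate and Grace share exactly the 2 values {blue, teal}; by pigeonhole those values go to them, so strike blue, teal from Kira, Liam, Hank, Frank.
Hank has just one choice, so Hank = pink. Strike pink from Liam.
Frank's domain is down to {red}, so Frank = red. Remove red from Omar.
Liam must be black (only option left). Remove black from Omar.
No further eliminations apply; Omar can still be any of white, yellow.

white, yellow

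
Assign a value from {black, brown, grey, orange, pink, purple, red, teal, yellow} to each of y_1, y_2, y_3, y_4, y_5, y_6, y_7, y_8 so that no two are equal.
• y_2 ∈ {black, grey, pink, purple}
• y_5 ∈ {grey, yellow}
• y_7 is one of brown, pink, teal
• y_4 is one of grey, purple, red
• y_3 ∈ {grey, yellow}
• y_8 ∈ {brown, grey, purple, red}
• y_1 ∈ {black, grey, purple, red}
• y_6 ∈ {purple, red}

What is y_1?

black

Among the 8 variables, teal fits only y_7 (and all 8 values in {black, brown, grey, pink, purple, red, teal, yellow} must be used), so y_7 = teal.
Among the 7 still-open variables, brown fits only y_8 (and all 7 values in {black, brown, grey, pink, purple, red, yellow} must be used), so y_8 = brown.
Among the 6 still-open variables, pink fits only y_2 (and all 6 values in {black, grey, pink, purple, red, yellow} must be used), so y_2 = pink.
The 5 still-open variables draw from only 5 values {black, grey, purple, red, yellow}, so each is used; only y_1 can be black, hence y_1 = black.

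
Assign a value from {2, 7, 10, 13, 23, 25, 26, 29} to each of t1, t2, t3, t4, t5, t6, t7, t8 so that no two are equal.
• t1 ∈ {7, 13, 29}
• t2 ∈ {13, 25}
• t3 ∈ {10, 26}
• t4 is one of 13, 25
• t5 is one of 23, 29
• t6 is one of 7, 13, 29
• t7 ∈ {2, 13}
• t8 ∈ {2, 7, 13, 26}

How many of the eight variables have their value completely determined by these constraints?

The 8 variables together cover exactly {2, 7, 10, 13, 23, 25, 26, 29} — 8 values for 8 variables — and 10 appears only in t3's list, so t3 = 10.
The 7 still-open variables draw from only 7 values {2, 7, 13, 23, 25, 26, 29}, so each is used; only t5 can be 23, hence t5 = 23.
Among the 6 still-open variables, 26 fits only t8 (and all 6 values in {2, 7, 13, 25, 26, 29} must be used), so t8 = 26.
Among the 5 still-open variables, 2 fits only t7 (and all 5 values in {2, 7, 13, 25, 29} must be used), so t7 = 2.
The 2 variables t2 and t4 are confined to {13, 25}, which locks those values in; drop them from t1, t6.
Determined: t3=10, t5=23, t7=2, t8=26. The other variables each still have more than one consistent value. That makes 4.

4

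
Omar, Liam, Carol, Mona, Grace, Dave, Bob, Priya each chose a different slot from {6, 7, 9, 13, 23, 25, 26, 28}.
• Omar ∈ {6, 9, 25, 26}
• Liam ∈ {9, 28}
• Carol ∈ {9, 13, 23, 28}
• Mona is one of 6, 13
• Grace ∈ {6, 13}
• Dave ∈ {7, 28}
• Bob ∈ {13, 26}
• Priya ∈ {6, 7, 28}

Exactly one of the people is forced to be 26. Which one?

Bob

The 8 variables together cover exactly {6, 7, 9, 13, 23, 25, 26, 28} — 8 values for 8 variables — and 23 appears only in Carol's list, so Carol = 23.
Among the 7 still-open variables, 25 fits only Omar (and all 7 values in {6, 7, 9, 13, 25, 26, 28} must be used), so Omar = 25.
The 6 still-open variables draw from only 6 values {6, 7, 9, 13, 26, 28}, so each is used; only Liam can be 9, hence Liam = 9.
The 5 still-open variables together cover exactly {6, 7, 13, 26, 28} — 5 values for 5 variables — and 26 appears only in Bob's list, so Bob = 26.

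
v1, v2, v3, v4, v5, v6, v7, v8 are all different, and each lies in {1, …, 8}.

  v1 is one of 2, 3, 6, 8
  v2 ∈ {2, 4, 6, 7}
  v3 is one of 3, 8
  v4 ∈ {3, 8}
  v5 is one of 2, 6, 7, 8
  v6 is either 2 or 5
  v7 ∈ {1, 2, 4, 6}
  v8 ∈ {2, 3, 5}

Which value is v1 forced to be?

The 8 variables together cover exactly {1, 2, 3, 4, 5, 6, 7, 8} — 8 values for 8 variables — and 1 appears only in v7's list, so v7 = 1.
The 7 still-open variables together cover exactly {2, 3, 4, 5, 6, 7, 8} — 7 values for 7 variables — and 4 appears only in v2's list, so v2 = 4.
The 6 still-open variables draw from only 6 values {2, 3, 5, 6, 7, 8}, so each is used; only v5 can be 7, hence v5 = 7.
The 5 still-open variables together cover exactly {2, 3, 5, 6, 8} — 5 values for 5 variables — and 6 appears only in v1's list, so v1 = 6.

6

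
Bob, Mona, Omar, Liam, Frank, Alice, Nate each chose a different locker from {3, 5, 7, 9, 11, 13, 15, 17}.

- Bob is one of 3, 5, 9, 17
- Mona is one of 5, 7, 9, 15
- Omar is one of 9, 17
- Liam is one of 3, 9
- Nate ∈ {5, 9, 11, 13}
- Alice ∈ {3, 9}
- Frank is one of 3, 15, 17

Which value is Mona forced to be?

7

Liam and Alice between them cover only {3, 9} — a naked pair. Remove those values from Bob, Mona, Omar, Frank, Nate.
That leaves Omar = 17. Strike 17 from Bob, Frank.
Frank has just one choice, so Frank = 15. So Mona can't be 15.
Bob must be 5 (only option left). Remove 5 from Mona, Nate.
So Mona = 7.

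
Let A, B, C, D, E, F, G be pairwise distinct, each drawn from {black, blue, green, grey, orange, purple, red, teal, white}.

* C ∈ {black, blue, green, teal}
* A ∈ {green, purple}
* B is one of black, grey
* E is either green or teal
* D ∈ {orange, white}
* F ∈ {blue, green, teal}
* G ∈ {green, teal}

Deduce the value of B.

grey

E and G share exactly the 2 values {green, teal}; by pigeonhole those values go to them, so strike green, teal from A, C, F.
A has just one choice, so A = purple.
That leaves F = blue. Strike blue from C.
C has just one choice, so C = black. Remove black from B.
So B = grey.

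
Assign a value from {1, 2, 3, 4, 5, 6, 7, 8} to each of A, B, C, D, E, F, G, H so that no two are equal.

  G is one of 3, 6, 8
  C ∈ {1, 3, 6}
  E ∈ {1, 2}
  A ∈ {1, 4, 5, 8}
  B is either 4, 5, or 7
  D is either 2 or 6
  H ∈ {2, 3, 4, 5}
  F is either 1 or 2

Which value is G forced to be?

The 8 variables together cover exactly {1, 2, 3, 4, 5, 6, 7, 8} — 8 values for 8 variables — and 7 appears only in B's list, so B = 7.
The 2 variables E and F are confined to {1, 2}, which locks those values in; drop them from A, C, D, H.
D has just one choice, so D = 6. Eliminate 6 elsewhere: C, G.
That leaves C = 3. Remove 3 from G, H.
So G = 8.

8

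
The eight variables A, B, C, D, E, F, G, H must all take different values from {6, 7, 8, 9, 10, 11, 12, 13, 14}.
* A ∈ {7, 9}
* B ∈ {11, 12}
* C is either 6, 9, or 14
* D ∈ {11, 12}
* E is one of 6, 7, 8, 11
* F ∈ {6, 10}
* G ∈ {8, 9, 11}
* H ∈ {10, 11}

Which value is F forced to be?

The 8 variables together cover exactly {6, 7, 8, 9, 10, 11, 12, 14} — 8 values for 8 variables — and 14 appears only in C's list, so C = 14.
B and D share exactly the 2 values {11, 12}; by pigeonhole those values go to them, so strike 11, 12 from E, G, H.
H has just one choice, so H = 10. So F can't be 10.
So F = 6.

6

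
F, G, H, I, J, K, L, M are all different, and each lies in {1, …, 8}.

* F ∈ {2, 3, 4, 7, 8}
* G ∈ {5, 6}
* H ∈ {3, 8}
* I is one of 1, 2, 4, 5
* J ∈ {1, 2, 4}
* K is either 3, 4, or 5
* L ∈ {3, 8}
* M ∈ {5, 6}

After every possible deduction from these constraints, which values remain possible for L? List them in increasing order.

3, 8

The 8 variables draw from only 8 values {1, 2, 3, 4, 5, 6, 7, 8}, so each is used; only F can be 7, hence F = 7.
The 2 variables G and M are confined to {5, 6}, which locks those values in; drop them from I, K.
H and L between them cover only {3, 8} — a naked pair. Remove those values from K.
K must be 4 (only option left). Remove 4 from I, J.
No further eliminations apply; L can still be any of 3, 8.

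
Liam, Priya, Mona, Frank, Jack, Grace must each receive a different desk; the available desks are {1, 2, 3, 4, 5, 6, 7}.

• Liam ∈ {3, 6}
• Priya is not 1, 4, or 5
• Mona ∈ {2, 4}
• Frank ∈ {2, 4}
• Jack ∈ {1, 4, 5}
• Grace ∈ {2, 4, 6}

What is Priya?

Mona and Frank share exactly the 2 values {2, 4}; by pigeonhole those values go to them, so strike 2, 4 from Priya, Jack, Grace.
Grace has just one choice, so Grace = 6. Strike 6 from Liam, Priya.
That leaves Liam = 3. Remove 3 from Priya.
So Priya = 7.

7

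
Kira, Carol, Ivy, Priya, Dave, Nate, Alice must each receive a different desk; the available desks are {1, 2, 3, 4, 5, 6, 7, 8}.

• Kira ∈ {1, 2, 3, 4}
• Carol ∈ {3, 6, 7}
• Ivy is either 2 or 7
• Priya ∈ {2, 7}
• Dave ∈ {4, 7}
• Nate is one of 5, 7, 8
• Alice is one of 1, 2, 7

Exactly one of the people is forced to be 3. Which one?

Ivy and Priya share exactly the 2 values {2, 7}; by pigeonhole those values go to them, so strike 2, 7 from Kira, Carol, Dave, Nate, Alice.
That leaves Dave = 4. So Kira can't be 4.
Alice's domain is down to {1}, so Alice = 1. Strike 1 from Kira.
So 3 goes to Kira.

Kira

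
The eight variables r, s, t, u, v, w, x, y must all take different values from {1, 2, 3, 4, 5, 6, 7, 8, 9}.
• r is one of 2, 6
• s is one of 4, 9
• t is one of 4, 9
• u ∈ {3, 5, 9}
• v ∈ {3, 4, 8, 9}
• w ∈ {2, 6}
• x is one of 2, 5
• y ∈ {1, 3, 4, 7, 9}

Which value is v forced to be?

8

r and w between them cover only {2, 6} — a naked pair. Remove those values from x.
That leaves x = 5. Remove 5 from u.
The 2 variables s and t are confined to {4, 9}, which locks those values in; drop them from u, v, y.
u's domain is down to {3}, so u = 3. Remove 3 from v, y.
So v = 8.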